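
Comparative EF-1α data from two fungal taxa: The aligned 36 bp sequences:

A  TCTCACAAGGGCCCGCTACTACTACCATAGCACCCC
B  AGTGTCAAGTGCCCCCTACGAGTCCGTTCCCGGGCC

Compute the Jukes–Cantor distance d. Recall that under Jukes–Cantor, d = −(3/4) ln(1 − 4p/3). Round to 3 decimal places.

The sequences differ at 16 of 36 sites, so p = 16/36 ≈ 0.444444.
d = −(3/4) ln(1 − 4p/3) = −0.75 ln(1 − 0.592592) = −0.75 ln(0.407408)
  = −0.75 × (-0.897940) = 0.673455 substitutions/site.

0.673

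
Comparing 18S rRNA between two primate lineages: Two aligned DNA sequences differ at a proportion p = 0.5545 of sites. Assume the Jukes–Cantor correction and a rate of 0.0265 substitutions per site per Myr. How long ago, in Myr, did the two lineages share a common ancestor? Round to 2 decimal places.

19.03

d = −(3/4) ln(1 − 4p/3) = −0.75 ln(1 − 0.739333) = −0.75 ln(0.260667)
  = −0.75 × (-1.344512) = 1.008384 substitutions/site.
Under a molecular clock d = 2μt, so t = d/(2μ) = 1.008384 / (2 × 0.0265) = 19.03 Myr.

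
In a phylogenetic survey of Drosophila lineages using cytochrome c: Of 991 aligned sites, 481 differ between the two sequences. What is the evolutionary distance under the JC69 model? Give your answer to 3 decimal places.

p = 481/991 ≈ 0.485368.
d = −(3/4) ln(1 − 4p/3) = −0.75 ln(1 − 0.647157) = −0.75 ln(0.352843)
  = −0.75 × (-1.041732) = 0.781299 substitutions/site.

0.781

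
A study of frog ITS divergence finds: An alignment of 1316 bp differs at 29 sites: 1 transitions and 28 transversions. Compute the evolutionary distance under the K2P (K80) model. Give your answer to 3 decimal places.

P = 1/1316 ≈ 0.00076 and Q = 28/1316 ≈ 0.021277.
Under the Kimura two-parameter model, d = −½ ln(1 − 2P − Q) − ¼ ln(1 − 2Q).
1 − 2P − Q = 0.977203, giving −½ ln(0.977203) = 0.011530.
1 − 2Q = 0.957446, giving −¼ ln(0.957446) = 0.010871.
d = 0.011530 + 0.010871 = 0.022401.

0.022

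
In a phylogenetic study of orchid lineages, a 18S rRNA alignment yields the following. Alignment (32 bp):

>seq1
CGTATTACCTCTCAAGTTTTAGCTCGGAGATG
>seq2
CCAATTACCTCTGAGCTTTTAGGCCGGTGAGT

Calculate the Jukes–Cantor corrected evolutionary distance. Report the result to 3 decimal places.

0.404

The sequences differ at 10 of 32 sites (2, 3, 13, 15, 16, 23, 24, 28, 31, 32), so p = 10/32 = 0.3125.
d = −(3/4) ln(1 − 4p/3) = −0.75 ln(1 − 0.416667) = −0.75 ln(0.583333)
  = −0.75 × (-0.538997) = 0.404248 substitutions/site.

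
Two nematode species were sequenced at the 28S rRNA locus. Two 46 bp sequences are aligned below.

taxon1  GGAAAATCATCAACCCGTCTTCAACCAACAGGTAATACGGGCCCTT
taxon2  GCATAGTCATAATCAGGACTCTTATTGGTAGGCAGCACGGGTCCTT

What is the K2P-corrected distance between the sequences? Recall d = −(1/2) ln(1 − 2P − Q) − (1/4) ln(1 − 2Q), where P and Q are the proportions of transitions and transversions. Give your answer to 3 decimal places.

0.702

Of 46 sites, 12 differences are transitions and 8 are transversions, so P = 12/46 ≈ 0.26087 and Q = 8/46 ≈ 0.173913.
Under the Kimura two-parameter model, d = −½ ln(1 − 2P − Q) − ¼ ln(1 − 2Q).
1 − 2P − Q = 0.304347, giving −½ ln(0.304347) = 0.594793.
1 − 2Q = 0.652174, giving −¼ ln(0.652174) = 0.106861.
d = 0.594793 + 0.106861 = 0.701654.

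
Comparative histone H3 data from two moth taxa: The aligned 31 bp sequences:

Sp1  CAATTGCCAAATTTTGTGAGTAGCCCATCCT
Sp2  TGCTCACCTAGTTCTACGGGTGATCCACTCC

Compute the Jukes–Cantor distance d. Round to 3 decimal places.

The sequences differ at 17 of 31 sites, so p = 17/31 ≈ 0.548387.
d = −(3/4) ln(1 − 4p/3) = −0.75 ln(1 − 0.731183) = −0.75 ln(0.268817)
  = −0.75 × (-1.313724) = 0.985293 substitutions/site.

0.985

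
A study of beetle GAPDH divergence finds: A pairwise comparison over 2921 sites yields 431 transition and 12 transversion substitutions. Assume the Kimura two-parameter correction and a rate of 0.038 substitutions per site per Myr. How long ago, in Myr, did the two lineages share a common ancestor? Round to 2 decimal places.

2.37

P = 431/2921 ≈ 0.147552 and Q = 12/2921 ≈ 0.004108.
Under the Kimura two-parameter model, d = −½ ln(1 − 2P − Q) − ¼ ln(1 − 2Q).
1 − 2P − Q = 0.700788, giving −½ ln(0.700788) = 0.177775.
1 − 2Q = 0.991784, giving −¼ ln(0.991784) = 0.002062.
d = 0.177775 + 0.002062 = 0.179837.
Under a molecular clock d = 2μt, so t = d/(2μ) = 0.179837 / (2 × 0.038) = 2.37 Myr.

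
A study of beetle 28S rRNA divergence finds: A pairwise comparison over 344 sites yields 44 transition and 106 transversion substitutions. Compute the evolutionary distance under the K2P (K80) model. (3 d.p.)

0.654

P = 44/344 ≈ 0.127907 and Q = 106/344 ≈ 0.30814.
Under the Kimura two-parameter model, d = −½ ln(1 − 2P − Q) − ¼ ln(1 − 2Q).
1 − 2P − Q = 0.436046, giving −½ ln(0.436046) = 0.415004.
1 − 2Q = 0.38372, giving −¼ ln(0.38372) = 0.239461.
d = 0.415004 + 0.239461 = 0.654465.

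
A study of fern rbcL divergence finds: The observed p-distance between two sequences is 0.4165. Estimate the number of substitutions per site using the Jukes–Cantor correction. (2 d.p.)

d = −(3/4) ln(1 − 4p/3) = −0.75 ln(1 − 0.555333) = −0.75 ln(0.444667)
  = −0.75 × (-0.810430) = 0.607823 substitutions/site.

0.61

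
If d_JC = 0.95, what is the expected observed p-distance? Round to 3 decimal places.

p = (3/4)(1 − e^(−4d/3)) = 0.75 × (1 − e^(-1.266667)) = 0.75 × (1 − 0.281769) = 0.538673.

0.539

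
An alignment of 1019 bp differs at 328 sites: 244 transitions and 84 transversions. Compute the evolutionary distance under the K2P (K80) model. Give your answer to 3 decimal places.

0.457

P = 244/1019 ≈ 0.23945 and Q = 84/1019 ≈ 0.082434.
Under the Kimura two-parameter model, d = −½ ln(1 − 2P − Q) − ¼ ln(1 − 2Q).
1 − 2P − Q = 0.438666, giving −½ ln(0.438666) = 0.412008.
1 − 2Q = 0.835132, giving −¼ ln(0.835132) = 0.045041.
d = 0.412008 + 0.045041 = 0.457049.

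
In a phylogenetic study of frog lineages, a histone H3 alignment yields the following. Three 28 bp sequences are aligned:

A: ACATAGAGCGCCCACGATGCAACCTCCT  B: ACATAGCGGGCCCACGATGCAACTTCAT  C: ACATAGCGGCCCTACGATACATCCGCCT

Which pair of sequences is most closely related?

A–B: 4/28 differ, p = 0.143, d = 0.158.
A–C: 7/28 differ, p = 0.250, d = 0.304.
B–C: 7/28 differ, p = 0.250, d = 0.304.
The smallest distance is between A and B.

A and B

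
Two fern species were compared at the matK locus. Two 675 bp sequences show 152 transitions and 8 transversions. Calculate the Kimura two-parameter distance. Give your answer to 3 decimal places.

P = 152/675 ≈ 0.225185 and Q = 8/675 ≈ 0.011852.
Under the Kimura two-parameter model, d = −½ ln(1 − 2P − Q) − ¼ ln(1 − 2Q).
1 − 2P − Q = 0.537778, giving −½ ln(0.537778) = 0.310155.
1 − 2Q = 0.976296, giving −¼ ln(0.976296) = 0.005997.
d = 0.310155 + 0.005997 = 0.316152.

0.316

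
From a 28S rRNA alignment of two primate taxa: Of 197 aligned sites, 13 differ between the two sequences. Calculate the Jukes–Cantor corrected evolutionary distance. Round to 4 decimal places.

0.0691

p = 13/197 ≈ 0.06599.
d = −(3/4) ln(1 − 4p/3) = −0.75 ln(1 − 0.087987) = −0.75 ln(0.912013)
  = −0.75 × (-0.092101) = 0.069076 substitutions/site.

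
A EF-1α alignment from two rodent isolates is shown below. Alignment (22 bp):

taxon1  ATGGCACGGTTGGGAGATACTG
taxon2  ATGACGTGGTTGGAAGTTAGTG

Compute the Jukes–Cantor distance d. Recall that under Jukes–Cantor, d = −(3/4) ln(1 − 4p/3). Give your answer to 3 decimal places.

The sequences differ at 6 of 22 sites (4, 6, 7, 14, 17, 20), so p = 6/22 ≈ 0.272727.
d = −(3/4) ln(1 − 4p/3) = −0.75 ln(1 − 0.363636) = −0.75 ln(0.636364)
  = −0.75 × (-0.451985) = 0.338989 substitutions/site.

0.339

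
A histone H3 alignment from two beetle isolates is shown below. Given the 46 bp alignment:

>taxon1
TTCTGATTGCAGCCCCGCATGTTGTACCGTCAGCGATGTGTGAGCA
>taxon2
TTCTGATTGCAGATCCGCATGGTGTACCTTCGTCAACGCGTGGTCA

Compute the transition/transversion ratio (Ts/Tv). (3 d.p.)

1.200

Transitions are A↔G and C↔T; transversions are all other mismatches.
Transitions: 6. Transversions: 5.
R = 6/5 = 1.200.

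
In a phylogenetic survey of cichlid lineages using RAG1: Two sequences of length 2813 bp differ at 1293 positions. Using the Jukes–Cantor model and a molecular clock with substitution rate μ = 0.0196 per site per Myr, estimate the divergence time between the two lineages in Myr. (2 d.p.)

p = 1293/2813 ≈ 0.459652.
d = −(3/4) ln(1 − 4p/3) = −0.75 ln(1 − 0.612869) = −0.75 ln(0.387131)
  = −0.75 × (-0.948992) = 0.711744 substitutions/site.
Under a molecular clock d = 2μt, so t = d/(2μ) = 0.711744 / (2 × 0.0196) = 18.16 Myr.

18.16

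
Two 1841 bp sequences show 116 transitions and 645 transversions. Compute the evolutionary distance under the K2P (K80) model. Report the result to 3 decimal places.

P = 116/1841 ≈ 0.063009 and Q = 645/1841 ≈ 0.350353.
Under the Kimura two-parameter model, d = −½ ln(1 − 2P − Q) − ¼ ln(1 − 2Q).
1 − 2P − Q = 0.523629, giving −½ ln(0.523629) = 0.323486.
1 − 2Q = 0.299294, giving −¼ ln(0.299294) = 0.301582.
d = 0.323486 + 0.301582 = 0.625068.

0.625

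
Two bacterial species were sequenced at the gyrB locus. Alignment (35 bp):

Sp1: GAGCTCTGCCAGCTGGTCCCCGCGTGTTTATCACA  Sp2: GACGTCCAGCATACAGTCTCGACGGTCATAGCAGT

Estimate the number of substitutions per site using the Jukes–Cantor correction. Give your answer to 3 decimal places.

0.965

The sequences differ at 19 of 35 sites, so p = 19/35 ≈ 0.542857.
d = −(3/4) ln(1 − 4p/3) = −0.75 ln(1 − 0.723809) = −0.75 ln(0.276191)
  = −0.75 × (-1.286663) = 0.964997 substitutions/site.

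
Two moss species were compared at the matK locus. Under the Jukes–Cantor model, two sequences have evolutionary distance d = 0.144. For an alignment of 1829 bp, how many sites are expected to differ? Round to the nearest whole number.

240

Invert JC69: p = (3/4)(1 − e^(−4d/3)) = 0.75 × (1 − e^(-0.192)) = 0.75 × (1 − 0.825307) = 0.131020.
Expected differing sites = pL ≈ 0.131020 × 1829 = 239.63558 ≈ 240.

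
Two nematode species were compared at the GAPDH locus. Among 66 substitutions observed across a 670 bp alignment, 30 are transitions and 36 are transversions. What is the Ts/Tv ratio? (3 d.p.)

0.833

R = 30/36 = 0.833333… ≈ 0.833 (to 3 d.p.).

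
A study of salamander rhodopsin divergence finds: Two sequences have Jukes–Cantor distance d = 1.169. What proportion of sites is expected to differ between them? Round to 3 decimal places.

0.592

p = (3/4)(1 − e^(−4d/3)) = 0.75 × (1 − e^(-1.558667)) = 0.75 × (1 − 0.210416) = 0.592188.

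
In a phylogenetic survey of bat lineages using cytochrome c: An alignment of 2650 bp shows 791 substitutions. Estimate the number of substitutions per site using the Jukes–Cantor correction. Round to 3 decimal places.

p = 791/2650 ≈ 0.298491.
d = −(3/4) ln(1 − 4p/3) = −0.75 ln(1 − 0.397988) = −0.75 ln(0.602012)
  = −0.75 × (-0.507478) = 0.380609 substitutions/site.

0.381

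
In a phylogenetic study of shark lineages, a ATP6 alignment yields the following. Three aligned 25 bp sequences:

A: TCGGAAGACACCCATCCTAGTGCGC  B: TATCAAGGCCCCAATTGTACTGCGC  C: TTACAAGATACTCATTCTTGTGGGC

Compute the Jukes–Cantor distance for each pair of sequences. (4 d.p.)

d(A,B) = 0.4904, d(A,C) = 0.4172, d(B,C) = 0.6626

A–B: 9/25 sites differ → p = 0.36, d = −0.75 ln(1 − 0.48) = 0.490445 ≈ 0.4904.
A–C: 8/25 sites differ → p = 0.32, d = −0.75 ln(1 − 0.426667) = 0.417216 ≈ 0.4172.
B–C: 11/25 sites differ → p = 0.44, d = −0.75 ln(1 − 0.586667) = 0.662626 ≈ 0.6626.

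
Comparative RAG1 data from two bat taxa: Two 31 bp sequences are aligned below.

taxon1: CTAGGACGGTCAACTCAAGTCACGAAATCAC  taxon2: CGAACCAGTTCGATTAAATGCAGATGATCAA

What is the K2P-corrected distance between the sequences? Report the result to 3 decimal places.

Of 31 sites, 5 differences are transitions and 11 are transversions, so P = 5/31 ≈ 0.16129 and Q = 11/31 ≈ 0.354839.
Under the Kimura two-parameter model, d = −½ ln(1 − 2P − Q) − ¼ ln(1 − 2Q).
1 − 2P − Q = 0.322581, giving −½ ln(0.322581) = 0.565701.
1 − 2Q = 0.290322, giving −¼ ln(0.290322) = 0.309191.
d = 0.565701 + 0.309191 = 0.874892.

0.875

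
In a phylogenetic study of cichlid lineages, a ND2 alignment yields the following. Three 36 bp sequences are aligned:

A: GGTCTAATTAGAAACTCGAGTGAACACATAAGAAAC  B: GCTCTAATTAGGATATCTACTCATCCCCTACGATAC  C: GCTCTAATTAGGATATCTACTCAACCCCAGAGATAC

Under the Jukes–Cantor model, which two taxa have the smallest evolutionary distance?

B and C

A–B: 12/36 differ, p = 0.333, d = 0.441.
A–C: 12/36 differ, p = 0.333, d = 0.441.
B–C: 4/36 differ, p = 0.111, d = 0.120.
The smallest distance is between B and C.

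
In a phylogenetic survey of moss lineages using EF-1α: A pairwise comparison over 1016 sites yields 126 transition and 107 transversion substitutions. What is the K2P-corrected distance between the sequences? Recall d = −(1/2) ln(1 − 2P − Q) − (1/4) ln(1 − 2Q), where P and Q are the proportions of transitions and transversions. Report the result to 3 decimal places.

0.277

P = 126/1016 ≈ 0.124016 and Q = 107/1016 ≈ 0.105315.
Under the Kimura two-parameter model, d = −½ ln(1 − 2P − Q) − ¼ ln(1 − 2Q).
1 − 2P − Q = 0.646653, giving −½ ln(0.646653) = 0.217973.
1 − 2Q = 0.78937, giving −¼ ln(0.78937) = 0.059130.
d = 0.217973 + 0.059130 = 0.277103.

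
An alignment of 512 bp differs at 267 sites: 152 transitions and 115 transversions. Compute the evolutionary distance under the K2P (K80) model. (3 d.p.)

P = 152/512 = 0.296875 and Q = 115/512 ≈ 0.224609.
Under the Kimura two-parameter model, d = −½ ln(1 − 2P − Q) − ¼ ln(1 − 2Q).
1 − 2P − Q = 0.181641, giving −½ ln(0.181641) = 0.852862.
1 − 2Q = 0.550782, giving −¼ ln(0.550782) = 0.149104.
d = 0.852862 + 0.149104 = 1.001966.

1.002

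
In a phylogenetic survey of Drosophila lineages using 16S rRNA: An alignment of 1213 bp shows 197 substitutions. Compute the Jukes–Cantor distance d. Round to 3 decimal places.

0.183

p = 197/1213 ≈ 0.162407.
d = −(3/4) ln(1 − 4p/3) = −0.75 ln(1 − 0.216543) = −0.75 ln(0.783457)
  = −0.75 × (-0.244039) = 0.183029 substitutions/site.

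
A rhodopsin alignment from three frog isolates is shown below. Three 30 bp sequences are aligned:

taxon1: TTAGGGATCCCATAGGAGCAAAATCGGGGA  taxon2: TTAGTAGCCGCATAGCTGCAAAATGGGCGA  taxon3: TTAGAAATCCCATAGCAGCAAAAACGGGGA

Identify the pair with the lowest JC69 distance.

taxon1–taxon2: 9/30 differ, p = 0.300, d = 0.383.
taxon1–taxon3: 4/30 differ, p = 0.133, d = 0.147.
taxon2–taxon3: 8/30 differ, p = 0.267, d = 0.330.
The smallest distance is between taxon1 and taxon3.

taxon1 and taxon3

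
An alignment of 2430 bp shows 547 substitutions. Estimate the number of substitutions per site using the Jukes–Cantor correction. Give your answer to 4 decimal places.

p = 547/2430 ≈ 0.225103.
d = −(3/4) ln(1 − 4p/3) = −0.75 ln(1 − 0.300137) = −0.75 ln(0.699863)
  = −0.75 × (-0.356871) = 0.267653 substitutions/site.

0.2677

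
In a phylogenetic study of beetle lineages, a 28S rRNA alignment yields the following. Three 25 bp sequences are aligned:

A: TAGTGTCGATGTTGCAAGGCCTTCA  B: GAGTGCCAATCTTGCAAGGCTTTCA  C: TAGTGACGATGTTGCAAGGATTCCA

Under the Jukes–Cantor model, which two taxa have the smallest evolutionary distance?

A–B: 5/25 differ, p = 0.200, d = 0.233.
A–C: 4/25 differ, p = 0.160, d = 0.180.
B–C: 6/25 differ, p = 0.240, d = 0.289.
The smallest distance is between A and C.

A and C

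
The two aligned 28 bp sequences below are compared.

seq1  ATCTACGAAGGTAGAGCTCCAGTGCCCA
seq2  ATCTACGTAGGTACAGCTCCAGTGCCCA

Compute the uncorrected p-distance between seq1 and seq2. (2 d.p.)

The sequences differ at 2 of 28 positions (sites 8, 14).
p = 2/28 = 0.071428… ≈ 0.07 (to 2 d.p.).

0.07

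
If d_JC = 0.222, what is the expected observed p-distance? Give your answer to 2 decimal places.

p = (3/4)(1 − e^(−4d/3)) = 0.75 × (1 − e^(-0.296)) = 0.75 × (1 − 0.743787) = 0.192160.

0.19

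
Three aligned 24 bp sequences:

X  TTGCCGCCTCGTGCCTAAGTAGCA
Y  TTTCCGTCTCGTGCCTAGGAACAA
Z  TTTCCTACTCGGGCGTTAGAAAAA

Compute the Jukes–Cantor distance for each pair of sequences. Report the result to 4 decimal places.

d(X,Y) = 0.3041, d(X,Z) = 0.5199, d(Y,Z) = 0.3694

X–Y: 6/24 sites differ → p = 0.25, d = −0.75 ln(1 − 0.333333) = 0.304098 ≈ 0.3041.
X–Z: 9/24 sites differ → p = 0.375, d = −0.75 ln(1 − 0.5) = 0.519860 ≈ 0.5199.
Y–Z: 7/24 sites differ → p ≈ 0.291667, d = −0.75 ln(1 − 0.388889) = 0.369358 ≈ 0.3694.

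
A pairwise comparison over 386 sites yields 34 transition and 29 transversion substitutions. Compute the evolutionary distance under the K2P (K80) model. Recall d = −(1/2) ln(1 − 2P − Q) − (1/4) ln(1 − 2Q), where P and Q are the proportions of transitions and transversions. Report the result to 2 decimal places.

P = 34/386 ≈ 0.088083 and Q = 29/386 ≈ 0.07513.
Under the Kimura two-parameter model, d = −½ ln(1 − 2P − Q) − ¼ ln(1 − 2Q).
1 − 2P − Q = 0.748704, giving −½ ln(0.748704) = 0.144706.
1 − 2Q = 0.84974, giving −¼ ln(0.84974) = 0.040706.
d = 0.144706 + 0.040706 = 0.185412.

0.19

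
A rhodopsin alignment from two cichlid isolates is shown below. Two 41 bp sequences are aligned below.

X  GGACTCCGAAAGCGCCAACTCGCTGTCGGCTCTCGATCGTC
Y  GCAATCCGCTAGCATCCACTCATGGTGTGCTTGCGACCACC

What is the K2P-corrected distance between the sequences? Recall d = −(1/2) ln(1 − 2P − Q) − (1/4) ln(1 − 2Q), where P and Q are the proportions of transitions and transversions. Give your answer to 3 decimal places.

Of 41 sites, 8 differences are transitions and 9 are transversions, so P = 8/41 ≈ 0.195122 and Q = 9/41 ≈ 0.219512.
Under the Kimura two-parameter model, d = −½ ln(1 − 2P − Q) − ¼ ln(1 − 2Q).
1 − 2P − Q = 0.390244, giving −½ ln(0.390244) = 0.470492.
1 − 2Q = 0.560976, giving −¼ ln(0.560976) = 0.144519.
d = 0.470492 + 0.144519 = 0.615011.

0.615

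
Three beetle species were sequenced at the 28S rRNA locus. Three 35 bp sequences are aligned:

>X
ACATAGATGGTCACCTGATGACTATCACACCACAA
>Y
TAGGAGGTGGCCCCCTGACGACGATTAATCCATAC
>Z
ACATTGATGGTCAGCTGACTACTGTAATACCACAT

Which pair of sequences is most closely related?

X–Y: 14/35 differ, p = 0.400, d = 0.572.
X–Z: 8/35 differ, p = 0.229, d = 0.273.
Y–Z: 17/35 differ, p = 0.486, d = 0.782.
The smallest distance is between X and Z.

X and Z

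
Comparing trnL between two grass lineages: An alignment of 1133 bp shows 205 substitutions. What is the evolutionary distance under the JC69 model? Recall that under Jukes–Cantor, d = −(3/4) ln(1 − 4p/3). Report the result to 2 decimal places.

0.21

p = 205/1133 ≈ 0.180936.
d = −(3/4) ln(1 − 4p/3) = −0.75 ln(1 − 0.241248) = −0.75 ln(0.758752)
  = −0.75 × (-0.276080) = 0.207060 substitutions/site.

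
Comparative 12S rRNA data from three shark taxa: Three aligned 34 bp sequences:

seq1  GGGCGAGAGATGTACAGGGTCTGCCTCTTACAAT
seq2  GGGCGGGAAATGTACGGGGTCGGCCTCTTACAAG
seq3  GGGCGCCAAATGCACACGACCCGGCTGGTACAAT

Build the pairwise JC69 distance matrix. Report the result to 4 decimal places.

seq1–seq2: 5/34 sites differ → p ≈ 0.147059, d = −0.75 ln(1 − 0.196079) = 0.163691 ≈ 0.1637.
seq1–seq3: 11/34 sites differ → p ≈ 0.323529, d = −0.75 ln(1 − 0.431372) = 0.423397 ≈ 0.4234.
seq2–seq3: 12/34 sites differ → p ≈ 0.352941, d = −0.75 ln(1 − 0.470588) = 0.476991 ≈ 0.4770.

d(seq1,seq2) = 0.1637, d(seq1,seq3) = 0.4234, d(seq2,seq3) = 0.4770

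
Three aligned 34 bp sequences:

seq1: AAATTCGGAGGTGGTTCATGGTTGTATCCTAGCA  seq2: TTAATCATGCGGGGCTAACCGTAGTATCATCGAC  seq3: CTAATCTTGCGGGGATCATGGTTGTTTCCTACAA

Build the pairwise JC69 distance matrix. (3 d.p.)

seq1–seq2: 17/34 sites differ → p = 0.5, d = −0.75 ln(1 − 0.666667) = 0.823960 ≈ 0.824.
seq1–seq3: 12/34 sites differ → p ≈ 0.352941, d = −0.75 ln(1 − 0.470588) = 0.476991 ≈ 0.477.
seq2–seq3: 12/34 sites differ → p ≈ 0.352941, d = −0.75 ln(1 − 0.470588) = 0.476991 ≈ 0.477.

d(seq1,seq2) = 0.824, d(seq1,seq3) = 0.477, d(seq2,seq3) = 0.477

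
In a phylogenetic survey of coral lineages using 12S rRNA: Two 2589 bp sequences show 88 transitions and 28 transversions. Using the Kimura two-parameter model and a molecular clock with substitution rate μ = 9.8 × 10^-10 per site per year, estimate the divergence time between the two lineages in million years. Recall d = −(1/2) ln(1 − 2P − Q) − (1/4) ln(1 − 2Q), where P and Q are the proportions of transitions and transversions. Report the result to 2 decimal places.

P = 88/2589 ≈ 0.03399 and Q = 28/2589 ≈ 0.010815.
Under the Kimura two-parameter model, d = −½ ln(1 − 2P − Q) − ¼ ln(1 − 2Q).
1 − 2P − Q = 0.921205, giving −½ ln(0.921205) = 0.041036.
1 − 2Q = 0.97837, giving −¼ ln(0.97837) = 0.005467.
d = 0.041036 + 0.005467 = 0.046503.
Under a molecular clock d = 2μt, so t = d/(2μ) = 0.046503 / (2 × 9.8 × 10^-10) = 23.73 million years.

23.73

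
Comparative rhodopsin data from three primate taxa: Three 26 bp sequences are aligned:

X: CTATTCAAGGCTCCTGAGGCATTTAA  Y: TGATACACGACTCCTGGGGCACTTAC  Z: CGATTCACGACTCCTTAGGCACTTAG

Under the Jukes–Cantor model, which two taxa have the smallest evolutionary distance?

Y and Z

X–Y: 8/26 differ, p = 0.308, d = 0.396.
X–Z: 6/26 differ, p = 0.231, d = 0.276.
Y–Z: 5/26 differ, p = 0.192, d = 0.222.
The smallest distance is between Y and Z.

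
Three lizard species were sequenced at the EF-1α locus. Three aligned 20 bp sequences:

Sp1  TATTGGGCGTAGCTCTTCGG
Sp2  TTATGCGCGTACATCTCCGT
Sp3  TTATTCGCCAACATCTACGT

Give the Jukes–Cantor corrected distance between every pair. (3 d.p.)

Sp1–Sp2: 7/20 sites differ → p = 0.35, d = −0.75 ln(1 − 0.466667) = 0.471457 ≈ 0.471.
Sp1–Sp3: 10/20 sites differ → p = 0.5, d = −0.75 ln(1 − 0.666667) = 0.823960 ≈ 0.824.
Sp2–Sp3: 4/20 sites differ → p = 0.2, d = −0.75 ln(1 − 0.266667) = 0.232617 ≈ 0.233.

d(Sp1,Sp2) = 0.471, d(Sp1,Sp3) = 0.824, d(Sp2,Sp3) = 0.233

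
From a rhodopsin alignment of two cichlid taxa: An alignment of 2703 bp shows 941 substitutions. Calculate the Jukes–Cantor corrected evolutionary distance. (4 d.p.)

p = 941/2703 ≈ 0.348132.
d = −(3/4) ln(1 − 4p/3) = −0.75 ln(1 − 0.464176) = −0.75 ln(0.535824)
  = −0.75 × (-0.623950) = 0.467963 substitutions/site.

0.4680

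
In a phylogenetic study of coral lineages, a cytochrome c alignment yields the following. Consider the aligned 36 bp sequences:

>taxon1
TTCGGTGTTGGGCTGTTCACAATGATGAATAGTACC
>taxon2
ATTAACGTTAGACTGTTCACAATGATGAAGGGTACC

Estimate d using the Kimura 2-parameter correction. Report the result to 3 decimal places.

0.323

Of 36 sites, 7 differences are transitions and 2 are transversions, so P = 7/36 ≈ 0.194444 and Q = 2/36 ≈ 0.055556.
Under the Kimura two-parameter model, d = −½ ln(1 − 2P − Q) − ¼ ln(1 − 2Q).
1 − 2P − Q = 0.555556, giving −½ ln(0.555556) = 0.293893.
1 − 2Q = 0.888888, giving −¼ ln(0.888888) = 0.029446.
d = 0.293893 + 0.029446 = 0.323339.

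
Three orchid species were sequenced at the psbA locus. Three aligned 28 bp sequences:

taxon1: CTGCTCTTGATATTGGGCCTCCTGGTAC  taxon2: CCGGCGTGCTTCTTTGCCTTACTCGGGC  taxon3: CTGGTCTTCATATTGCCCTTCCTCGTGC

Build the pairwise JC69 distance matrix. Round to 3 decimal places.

taxon1–taxon2: 15/28 sites differ → p ≈ 0.535714, d = −0.75 ln(1 − 0.714285) = 0.939570 ≈ 0.940.
taxon1–taxon3: 7/28 sites differ → p = 0.25, d = −0.75 ln(1 − 0.333333) = 0.304098 ≈ 0.304.
taxon2–taxon3: 10/28 sites differ → p ≈ 0.357143, d = −0.75 ln(1 − 0.476191) = 0.484971 ≈ 0.485.

d(taxon1,taxon2) = 0.940, d(taxon1,taxon3) = 0.304, d(taxon2,taxon3) = 0.485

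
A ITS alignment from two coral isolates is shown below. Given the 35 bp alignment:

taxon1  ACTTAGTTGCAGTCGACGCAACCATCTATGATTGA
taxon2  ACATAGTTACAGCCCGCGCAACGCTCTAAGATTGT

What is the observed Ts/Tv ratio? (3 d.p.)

Transitions are A↔G and C↔T; transversions are all other mismatches.
Transitions: 3. Transversions: 6.
R = 3/6 = 0.500.

0.500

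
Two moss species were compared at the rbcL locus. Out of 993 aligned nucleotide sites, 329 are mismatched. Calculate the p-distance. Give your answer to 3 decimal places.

0.331

p = 329/993 = 0.331319… ≈ 0.331 (to 3 d.p.).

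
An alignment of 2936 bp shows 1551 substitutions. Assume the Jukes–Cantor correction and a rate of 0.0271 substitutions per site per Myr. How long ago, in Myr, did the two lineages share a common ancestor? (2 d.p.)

16.86

p = 1551/2936 ≈ 0.52827.
d = −(3/4) ln(1 − 4p/3) = −0.75 ln(1 − 0.70436) = −0.75 ln(0.29564)
  = −0.75 × (-1.218613) = 0.913960 substitutions/site.
Under a molecular clock d = 2μt, so t = d/(2μ) = 0.913960 / (2 × 0.0271) = 16.86 Myr.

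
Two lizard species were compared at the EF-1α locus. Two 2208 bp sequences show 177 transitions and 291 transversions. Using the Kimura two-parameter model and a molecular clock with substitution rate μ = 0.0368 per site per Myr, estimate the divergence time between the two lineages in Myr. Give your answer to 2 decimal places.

3.39

P = 177/2208 ≈ 0.080163 and Q = 291/2208 ≈ 0.131793.
Under the Kimura two-parameter model, d = −½ ln(1 − 2P − Q) − ¼ ln(1 − 2Q).
1 − 2P − Q = 0.707881, giving −½ ln(0.707881) = 0.172740.
1 − 2Q = 0.736414, giving −¼ ln(0.736414) = 0.076491.
d = 0.172740 + 0.076491 = 0.249231.
Under a molecular clock d = 2μt, so t = d/(2μ) = 0.249231 / (2 × 0.0368) = 3.39 Myr.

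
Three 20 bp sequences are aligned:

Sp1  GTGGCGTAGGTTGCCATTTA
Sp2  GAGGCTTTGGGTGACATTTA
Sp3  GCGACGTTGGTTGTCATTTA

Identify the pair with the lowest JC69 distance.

Sp1–Sp2: 5/20 differ, p = 0.250, d = 0.304.
Sp1–Sp3: 4/20 differ, p = 0.200, d = 0.233.
Sp2–Sp3: 5/20 differ, p = 0.250, d = 0.304.
The smallest distance is between Sp1 and Sp3.

Sp1 and Sp3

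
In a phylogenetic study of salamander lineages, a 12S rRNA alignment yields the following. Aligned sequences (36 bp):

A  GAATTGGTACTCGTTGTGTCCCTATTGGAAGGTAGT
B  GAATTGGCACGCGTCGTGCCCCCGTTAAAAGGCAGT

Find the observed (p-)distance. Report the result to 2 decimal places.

The sequences differ at 9 of 36 positions (sites 8, 11, 15, 19, 23, 24, 27, 28, 33).
p = 9/36 = 0.25.

0.25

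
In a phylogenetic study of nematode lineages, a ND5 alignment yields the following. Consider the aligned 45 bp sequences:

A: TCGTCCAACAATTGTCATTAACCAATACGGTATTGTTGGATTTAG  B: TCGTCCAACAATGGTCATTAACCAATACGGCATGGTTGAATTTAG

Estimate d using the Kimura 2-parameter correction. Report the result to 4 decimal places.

0.0948

Of 45 sites, 2 differences are transitions and 2 are transversions, so P = 2/45 ≈ 0.044444 and Q = 2/45 ≈ 0.044444.
Under the Kimura two-parameter model, d = −½ ln(1 − 2P − Q) − ¼ ln(1 − 2Q).
1 − 2P − Q = 0.866668, giving −½ ln(0.866668) = 0.071550.
1 − 2Q = 0.911112, giving −¼ ln(0.911112) = 0.023272.
d = 0.071550 + 0.023272 = 0.094822.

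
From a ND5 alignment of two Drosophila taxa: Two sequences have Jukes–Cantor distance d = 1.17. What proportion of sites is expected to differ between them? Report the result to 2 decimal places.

0.59

p = (3/4)(1 − e^(−4d/3)) = 0.75 × (1 − e^(-1.56)) = 0.75 × (1 − 0.210136) = 0.592398.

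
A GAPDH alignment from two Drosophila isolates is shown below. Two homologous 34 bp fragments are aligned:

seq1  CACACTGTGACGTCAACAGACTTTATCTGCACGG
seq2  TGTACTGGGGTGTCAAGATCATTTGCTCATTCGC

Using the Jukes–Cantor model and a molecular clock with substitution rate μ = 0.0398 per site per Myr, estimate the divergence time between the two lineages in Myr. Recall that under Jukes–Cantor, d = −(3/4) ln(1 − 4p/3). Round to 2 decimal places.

The sequences differ at 18 of 34 sites, so p = 18/34 ≈ 0.529412.
d = −(3/4) ln(1 − 4p/3) = −0.75 ln(1 − 0.705883) = −0.75 ln(0.294117)
  = −0.75 × (-1.223778) = 0.917834 substitutions/site.
Under a molecular clock d = 2μt, so t = d/(2μ) = 0.917834 / (2 × 0.0398) = 11.53 Myr.

11.53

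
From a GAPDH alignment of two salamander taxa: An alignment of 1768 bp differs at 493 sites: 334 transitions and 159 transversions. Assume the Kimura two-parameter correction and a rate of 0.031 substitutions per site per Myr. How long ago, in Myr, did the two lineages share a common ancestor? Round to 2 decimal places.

5.89

P = 334/1768 ≈ 0.188914 and Q = 159/1768 ≈ 0.089932.
Under the Kimura two-parameter model, d = −½ ln(1 − 2P − Q) − ¼ ln(1 − 2Q).
1 − 2P − Q = 0.53224, giving −½ ln(0.53224) = 0.315330.
1 − 2Q = 0.820136, giving −¼ ln(0.820136) = 0.049571.
d = 0.315330 + 0.049571 = 0.364901.
Under a molecular clock d = 2μt, so t = d/(2μ) = 0.364901 / (2 × 0.031) = 5.89 Myr.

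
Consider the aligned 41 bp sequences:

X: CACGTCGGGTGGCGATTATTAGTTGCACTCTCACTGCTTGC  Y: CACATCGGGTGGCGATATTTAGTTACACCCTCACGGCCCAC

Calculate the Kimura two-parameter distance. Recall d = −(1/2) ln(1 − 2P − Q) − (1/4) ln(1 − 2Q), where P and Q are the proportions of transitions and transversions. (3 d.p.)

Of 41 sites, 6 differences are transitions and 3 are transversions, so P = 6/41 ≈ 0.146341 and Q = 3/41 ≈ 0.073171.
Under the Kimura two-parameter model, d = −½ ln(1 − 2P − Q) − ¼ ln(1 − 2Q).
1 − 2P − Q = 0.634147, giving −½ ln(0.634147) = 0.227737.
1 − 2Q = 0.853658, giving −¼ ln(0.853658) = 0.039556.
d = 0.227737 + 0.039556 = 0.267293.

0.267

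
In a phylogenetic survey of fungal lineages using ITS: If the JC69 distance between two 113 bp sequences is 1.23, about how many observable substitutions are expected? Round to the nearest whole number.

Invert JC69: p = (3/4)(1 − e^(−4d/3)) = 0.75 × (1 − e^(-1.64)) = 0.75 × (1 − 0.193980) = 0.604515.
Expected differing sites = pL ≈ 0.604515 × 113 = 68.310195 ≈ 68.

68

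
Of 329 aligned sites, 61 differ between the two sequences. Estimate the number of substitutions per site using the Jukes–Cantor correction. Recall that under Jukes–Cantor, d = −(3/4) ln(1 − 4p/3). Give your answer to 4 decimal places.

0.2130

p = 61/329 ≈ 0.18541.
d = −(3/4) ln(1 − 4p/3) = −0.75 ln(1 − 0.247213) = −0.75 ln(0.752787)
  = −0.75 × (-0.283973) = 0.212980 substitutions/site.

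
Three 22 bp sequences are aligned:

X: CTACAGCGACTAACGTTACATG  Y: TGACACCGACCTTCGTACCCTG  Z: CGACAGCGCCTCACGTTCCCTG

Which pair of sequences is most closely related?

X and Z

X–Y: 9/22 differ, p = 0.409, d = 0.591.
X–Z: 5/22 differ, p = 0.227, d = 0.271.
Y–Z: 7/22 differ, p = 0.318, d = 0.414.
The smallest distance is between X and Z.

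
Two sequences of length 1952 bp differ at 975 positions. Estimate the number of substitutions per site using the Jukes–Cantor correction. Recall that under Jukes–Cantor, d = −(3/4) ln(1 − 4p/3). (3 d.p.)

0.822

p = 975/1952 ≈ 0.499488.
d = −(3/4) ln(1 − 4p/3) = −0.75 ln(1 − 0.665984) = −0.75 ln(0.334016)
  = −0.75 × (-1.096566) = 0.822425 substitutions/site.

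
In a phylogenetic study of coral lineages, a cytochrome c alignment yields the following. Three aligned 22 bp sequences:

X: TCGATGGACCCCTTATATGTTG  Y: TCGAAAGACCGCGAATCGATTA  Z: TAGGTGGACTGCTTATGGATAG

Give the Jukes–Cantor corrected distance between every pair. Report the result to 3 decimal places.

X–Y: 9/22 sites differ → p ≈ 0.409091, d = −0.75 ln(1 − 0.545455) = 0.591344 ≈ 0.591.
X–Z: 8/22 sites differ → p ≈ 0.363636, d = −0.75 ln(1 − 0.484848) = 0.497470 ≈ 0.497.
Y–Z: 10/22 sites differ → p ≈ 0.454545, d = −0.75 ln(1 − 0.60606) = 0.698667 ≈ 0.699.

d(X,Y) = 0.591, d(X,Z) = 0.497, d(Y,Z) = 0.699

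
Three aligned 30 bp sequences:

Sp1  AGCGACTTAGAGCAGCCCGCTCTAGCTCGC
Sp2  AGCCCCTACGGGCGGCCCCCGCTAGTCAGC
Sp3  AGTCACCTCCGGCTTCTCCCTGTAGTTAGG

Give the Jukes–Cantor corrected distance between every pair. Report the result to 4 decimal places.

d(Sp1,Sp2) = 0.5034, d(Sp1,Sp3) = 0.7301, d(Sp2,Sp3) = 0.5716

Sp1–Sp2: 11/30 sites differ → p ≈ 0.366667, d = −0.75 ln(1 − 0.488889) = 0.503376 ≈ 0.5034.
Sp1–Sp3: 14/30 sites differ → p ≈ 0.466667, d = −0.75 ln(1 − 0.622223) = 0.730088 ≈ 0.7301.
Sp2–Sp3: 12/30 sites differ → p = 0.4, d = −0.75 ln(1 − 0.533333) = 0.571605 ≈ 0.5716.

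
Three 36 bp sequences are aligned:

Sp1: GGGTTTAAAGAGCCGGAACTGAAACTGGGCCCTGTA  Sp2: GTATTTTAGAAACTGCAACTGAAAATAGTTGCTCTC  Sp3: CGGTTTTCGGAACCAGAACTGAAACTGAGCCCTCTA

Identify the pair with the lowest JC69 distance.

Sp1 and Sp3

Sp1–Sp2: 15/36 differ, p = 0.417, d = 0.608.
Sp1–Sp3: 8/36 differ, p = 0.222, d = 0.264.
Sp2–Sp3: 15/36 differ, p = 0.417, d = 0.608.
The smallest distance is between Sp1 and Sp3.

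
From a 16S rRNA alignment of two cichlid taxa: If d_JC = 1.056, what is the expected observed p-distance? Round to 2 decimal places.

p = (3/4)(1 − e^(−4d/3)) = 0.75 × (1 − e^(-1.408)) = 0.75 × (1 − 0.244632) = 0.566526.

0.57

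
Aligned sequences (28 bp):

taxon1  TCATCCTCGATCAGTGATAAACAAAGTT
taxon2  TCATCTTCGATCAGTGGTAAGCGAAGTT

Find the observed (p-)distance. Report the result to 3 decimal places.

0.143

The sequences differ at 4 of 28 positions (sites 6, 17, 21, 23).
p = 4/28 = 0.142857… ≈ 0.143 (to 3 d.p.).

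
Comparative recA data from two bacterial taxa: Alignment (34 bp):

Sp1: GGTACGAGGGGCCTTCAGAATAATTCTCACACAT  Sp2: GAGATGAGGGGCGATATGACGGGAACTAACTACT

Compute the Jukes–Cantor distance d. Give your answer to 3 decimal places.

0.824

The sequences differ at 17 of 34 sites, so p = 17/34 = 0.5.
d = −(3/4) ln(1 − 4p/3) = −0.75 ln(1 − 0.666667) = −0.75 ln(0.333333)
  = −0.75 × (-1.098613) = 0.823960 substitutions/site.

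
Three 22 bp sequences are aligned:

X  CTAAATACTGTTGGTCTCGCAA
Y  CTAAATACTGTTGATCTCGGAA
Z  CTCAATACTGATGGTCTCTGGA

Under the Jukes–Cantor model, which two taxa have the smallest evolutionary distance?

X–Y: 2/22 differ, p = 0.091, d = 0.097.
X–Z: 5/22 differ, p = 0.227, d = 0.271.
Y–Z: 5/22 differ, p = 0.227, d = 0.271.
The smallest distance is between X and Y.

X and Y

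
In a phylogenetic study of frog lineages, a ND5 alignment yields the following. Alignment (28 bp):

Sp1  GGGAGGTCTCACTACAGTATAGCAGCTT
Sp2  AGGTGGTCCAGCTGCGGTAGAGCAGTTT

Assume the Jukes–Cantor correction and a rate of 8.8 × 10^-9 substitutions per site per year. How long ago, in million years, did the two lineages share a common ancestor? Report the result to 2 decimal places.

The sequences differ at 9 of 28 sites (1, 4, 9, 10, 11, 14, 16, 20, 26), so p = 9/28 ≈ 0.321429.
d = −(3/4) ln(1 − 4p/3) = −0.75 ln(1 − 0.428572) = −0.75 ln(0.571428)
  = −0.75 × (-0.559617) = 0.419713 substitutions/site.
Under a molecular clock d = 2μt, so t = d/(2μ) = 0.419713 / (2 × 8.8 × 10^-9) = 23.85 million years.

23.85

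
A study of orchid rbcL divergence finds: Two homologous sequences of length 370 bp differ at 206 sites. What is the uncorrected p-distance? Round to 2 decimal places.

0.56

p = 206/370 = 0.556756… ≈ 0.56 (to 2 d.p.).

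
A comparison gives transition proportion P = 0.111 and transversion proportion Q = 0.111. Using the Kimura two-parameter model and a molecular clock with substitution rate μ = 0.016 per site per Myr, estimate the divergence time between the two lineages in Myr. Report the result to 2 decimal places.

Under the Kimura two-parameter model, d = −½ ln(1 − 2P − Q) − ¼ ln(1 − 2Q).
1 − 2P − Q = 0.667, giving −½ ln(0.667) = 0.202483.
1 − 2Q = 0.778, giving −¼ ln(0.778) = 0.062757.
d = 0.202483 + 0.062757 = 0.265240.
Under a molecular clock d = 2μt, so t = d/(2μ) = 0.265240 / (2 × 0.016) = 8.29 Myr.

8.29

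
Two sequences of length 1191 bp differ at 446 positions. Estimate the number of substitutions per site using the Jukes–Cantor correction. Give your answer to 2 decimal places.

0.52

p = 446/1191 ≈ 0.374475.
d = −(3/4) ln(1 − 4p/3) = −0.75 ln(1 − 0.4993) = −0.75 ln(0.5007)
  = −0.75 × (-0.691748) = 0.518811 substitutions/site.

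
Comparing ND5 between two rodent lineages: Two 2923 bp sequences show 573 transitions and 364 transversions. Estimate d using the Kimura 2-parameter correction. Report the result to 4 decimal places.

P = 573/2923 ≈ 0.196031 and Q = 364/2923 ≈ 0.12453.
Under the Kimura two-parameter model, d = −½ ln(1 − 2P − Q) − ¼ ln(1 − 2Q).
1 − 2P − Q = 0.483408, giving −½ ln(0.483408) = 0.363447.
1 − 2Q = 0.75094, giving −¼ ln(0.75094) = 0.071607.
d = 0.363447 + 0.071607 = 0.435054.

0.4351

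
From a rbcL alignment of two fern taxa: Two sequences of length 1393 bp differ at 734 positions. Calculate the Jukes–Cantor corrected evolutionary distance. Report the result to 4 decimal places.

0.9094

p = 734/1393 ≈ 0.52692.
d = −(3/4) ln(1 − 4p/3) = −0.75 ln(1 − 0.70256) = −0.75 ln(0.29744)
  = −0.75 × (-1.212543) = 0.909407 substitutions/site.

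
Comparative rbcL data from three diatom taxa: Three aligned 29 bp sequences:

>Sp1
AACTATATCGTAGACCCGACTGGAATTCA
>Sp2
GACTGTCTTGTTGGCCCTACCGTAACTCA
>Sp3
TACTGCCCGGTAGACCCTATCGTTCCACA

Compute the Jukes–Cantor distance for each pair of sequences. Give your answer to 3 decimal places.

d(Sp1,Sp2) = 0.462, d(Sp1,Sp3) = 0.774, d(Sp2,Sp3) = 0.462

Sp1–Sp2: 10/29 sites differ → p ≈ 0.344828, d = −0.75 ln(1 − 0.459771) = 0.461822 ≈ 0.462.
Sp1–Sp3: 14/29 sites differ → p ≈ 0.482759, d = −0.75 ln(1 − 0.643679) = 0.773942 ≈ 0.774.
Sp2–Sp3: 10/29 sites differ → p ≈ 0.344828, d = −0.75 ln(1 − 0.459771) = 0.461822 ≈ 0.462.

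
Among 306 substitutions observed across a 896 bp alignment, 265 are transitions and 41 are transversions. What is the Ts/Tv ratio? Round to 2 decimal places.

6.46

R = 265/41 = 6.463414… ≈ 6.46 (to 2 d.p.).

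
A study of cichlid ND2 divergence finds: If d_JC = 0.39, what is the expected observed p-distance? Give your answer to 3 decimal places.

p = (3/4)(1 − e^(−4d/3)) = 0.75 × (1 − e^(-0.52)) = 0.75 × (1 − 0.594521) = 0.304109.

0.304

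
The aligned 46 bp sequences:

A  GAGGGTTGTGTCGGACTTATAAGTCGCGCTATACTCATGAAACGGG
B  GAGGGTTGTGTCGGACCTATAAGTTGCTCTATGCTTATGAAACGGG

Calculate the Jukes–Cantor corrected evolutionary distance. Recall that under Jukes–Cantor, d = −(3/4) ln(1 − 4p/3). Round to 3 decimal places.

The sequences differ at 5 of 46 sites (17, 25, 28, 33, 36), so p = 5/46 ≈ 0.108696.
d = −(3/4) ln(1 − 4p/3) = −0.75 ln(1 − 0.144928) = −0.75 ln(0.855072)
  = −0.75 × (-0.156570) = 0.117428 substitutions/site.

0.117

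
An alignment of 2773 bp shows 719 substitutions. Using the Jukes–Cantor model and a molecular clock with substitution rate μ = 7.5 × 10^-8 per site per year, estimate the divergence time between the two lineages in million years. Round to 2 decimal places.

p = 719/2773 ≈ 0.259286.
d = −(3/4) ln(1 − 4p/3) = −0.75 ln(1 − 0.345715) = −0.75 ln(0.654285)
  = −0.75 × (-0.424212) = 0.318159 substitutions/site.
Under a molecular clock d = 2μt, so t = d/(2μ) = 0.318159 / (2 × 7.5 × 10^-8) = 2.12 million years.

2.12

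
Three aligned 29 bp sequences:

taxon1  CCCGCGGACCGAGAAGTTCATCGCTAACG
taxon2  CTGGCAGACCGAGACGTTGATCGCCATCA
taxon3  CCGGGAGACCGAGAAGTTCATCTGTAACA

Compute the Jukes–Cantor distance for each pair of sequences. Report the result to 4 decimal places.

taxon1–taxon2: 8/29 sites differ → p ≈ 0.275862, d = −0.75 ln(1 − 0.367816) = 0.343931 ≈ 0.3439.
taxon1–taxon3: 6/29 sites differ → p ≈ 0.206897, d = −0.75 ln(1 − 0.275863) = 0.242081 ≈ 0.2421.
taxon2–taxon3: 8/29 sites differ → p ≈ 0.275862, d = −0.75 ln(1 − 0.367816) = 0.343931 ≈ 0.3439.

d(taxon1,taxon2) = 0.3439, d(taxon1,taxon3) = 0.2421, d(taxon2,taxon3) = 0.3439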